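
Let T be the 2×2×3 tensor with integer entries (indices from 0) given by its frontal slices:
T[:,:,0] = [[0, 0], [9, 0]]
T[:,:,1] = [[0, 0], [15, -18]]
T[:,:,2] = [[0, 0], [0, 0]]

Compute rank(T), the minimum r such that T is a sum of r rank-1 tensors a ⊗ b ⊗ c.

Lower bound: the mode-2 unfolding of T (rows indexed by j, columns by (i,k) = (0,0), (0,1), (0,2), (1,0), (1,1), (1,2)) is [[0, 0, 0, 9, 15, 0], [0, 0, 0, 0, -18, 0]].
There the 2×2 minor on rows j ∈ {0, 1}, columns (i,k) ∈ {(1,0), (1,1)} is det [[9, 15], [0, -18]] = -162 ≠ 0, so this unfolding has rank ≥ 2; CP rank is at least every unfolding rank, so rank(T) ≥ 2. (Flattening ranks never certify an upper bound on CP rank; for that we must actually write T with 2 rank-1 terms.)
Upper bound — finding two terms. Every mode-1 slice of T is a multiple of one matrix: T[i,:,:] = a[i]·M with a = (0, 1) and M = [[9, 15, 0], [0, -18, 0]] (rows indexed by j, columns by k). So it suffices to write M as a sum of two rank-1 matrices.
Splitting M by its rows (j = 0, 1), M = (1, 0)(9, 15, 0)ᵀ + (0, 1)(0, -18, 0)ᵀ.
Hence T = (0, 1) ⊗ (1, 0) ⊗ (9, 15, 0) + (0, 1) ⊗ (0, 1) ⊗ (0, -18, 0), so rank(T) ≤ 2.
These bounds meet, so rank(T) = 2.
Check entry T[0,0,0] = 0: (0)·(1)·(9) + (0)·(0)·(0) = 0.

2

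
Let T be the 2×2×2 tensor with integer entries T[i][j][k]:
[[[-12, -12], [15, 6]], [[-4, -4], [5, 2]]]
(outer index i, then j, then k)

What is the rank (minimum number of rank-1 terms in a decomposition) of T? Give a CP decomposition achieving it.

Lower bound: the mode-3 unfolding of T (rows indexed by k, columns by (i,j) = (0,0), (0,1), (1,0), (1,1)) is [[-12, 15, -4, 5], [-12, 6, -4, 2]].
There the 2×2 minor on rows k ∈ {0, 1}, columns (i,j) ∈ {(0,0), (0,1)} is det [[-12, 15], [-12, 6]] = 108 ≠ 0, so this unfolding has rank ≥ 2; CP rank is at least every unfolding rank, so rank(T) ≥ 2. (This is only a lower bound: in general the CP rank may exceed every unfolding rank, so we still need to exhibit 2 rank-1 terms summing to T.)
Upper bound — finding two terms. Every mode-1 slice of T is a multiple of one matrix: T[i,:,:] = a[i]·M with a = [3, 1] and M = [[-4, -4], [5, 2]] (rows indexed by j, columns by k). So it suffices to write M as a sum of two rank-1 matrices.
Splitting M by its rows (j = 0, 1), M = [1, 0][-4, -4]ᵀ + [0, 1][5, 2]ᵀ.
Hence T = [3, 1] ∘ [1, 0] ∘ [-4, -4] + [3, 1] ∘ [0, 1] ∘ [5, 2], so rank(T) ≤ 2.
These bounds meet, so rank(T) = 2.

rank(T) = 2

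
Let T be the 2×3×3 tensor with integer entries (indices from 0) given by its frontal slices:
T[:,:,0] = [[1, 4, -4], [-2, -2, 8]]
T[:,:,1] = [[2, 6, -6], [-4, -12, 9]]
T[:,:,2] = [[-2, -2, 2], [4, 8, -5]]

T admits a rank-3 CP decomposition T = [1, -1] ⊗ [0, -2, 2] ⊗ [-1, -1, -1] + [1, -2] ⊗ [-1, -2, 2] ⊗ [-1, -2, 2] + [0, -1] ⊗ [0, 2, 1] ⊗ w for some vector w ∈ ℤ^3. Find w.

w = [-2, 1, -1]

Subtract the known terms from T to get the rank-1 residual R = [0, -1] ⊗ [0, 2, 1] ⊗ w, so R[i,j,k] = a[i]·b[j]·w[k]. Pick indices with nonzero a[1]·b[1] = (-1)·(2) = -2. Only the fibre through (1,1,·) is needed: R[1,1,:] = T[1,1,:] − Σₗ aₗ[1]bₗ[1]cₗ = [-2, -12, 8] − (-1)·(-2)·[-1, -1, -1] − (-2)·(-2)·[-1, -2, 2] = [4, -2, 2]. Then w[k] = R[1,1,k] / -2 for each k, giving w = [4, -2, 2] / -2 = [-2, 1, -1].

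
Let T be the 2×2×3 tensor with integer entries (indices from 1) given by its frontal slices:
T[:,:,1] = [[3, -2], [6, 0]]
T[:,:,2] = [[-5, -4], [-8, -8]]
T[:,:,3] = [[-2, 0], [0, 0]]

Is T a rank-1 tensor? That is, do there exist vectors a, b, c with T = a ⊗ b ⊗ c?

The mode-3 unfolding of T (rows indexed by k, columns by (i,j) = (1,1), (1,2), (2,1), (2,2)) is [[3, -2, 6, 0], [-5, -4, -8, -8], [-2, 0, 0, 0]].
There the 3×3 minor on rows k ∈ {1, 2, 3}, columns (i,j) ∈ {(1,1), (1,2), (2,1)} is det [[3, -2, 6], [-5, -4, -8], [-2, 0, 0]] = -80 ≠ 0, so this unfolding has rank ≥ 3; CP rank is at least every unfolding rank, so rank(T) ≥ 3.
In particular rank(T) ≥ 3 > 1, so T is not rank-1.

No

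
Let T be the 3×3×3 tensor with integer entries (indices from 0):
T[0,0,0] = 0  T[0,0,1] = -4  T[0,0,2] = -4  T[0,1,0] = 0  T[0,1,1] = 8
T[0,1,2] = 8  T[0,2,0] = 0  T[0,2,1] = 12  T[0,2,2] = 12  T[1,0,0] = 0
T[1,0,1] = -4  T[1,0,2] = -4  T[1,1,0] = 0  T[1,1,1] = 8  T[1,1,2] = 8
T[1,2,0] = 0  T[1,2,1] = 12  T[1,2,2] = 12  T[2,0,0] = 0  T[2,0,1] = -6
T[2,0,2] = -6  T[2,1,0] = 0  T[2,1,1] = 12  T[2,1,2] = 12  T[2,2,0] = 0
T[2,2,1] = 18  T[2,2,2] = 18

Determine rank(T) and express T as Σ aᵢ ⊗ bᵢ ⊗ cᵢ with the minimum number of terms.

Lower bound: T ≠ 0 (e.g. T[0,0,1] = -4), so rank(T) ≥ 1.
Upper bound: if T = a ⊗ b ⊗ c then every fibre of T is a multiple of the corresponding factor, so read the factors off the fibres through the nonzero entry T[0,0,1] = -4.
The mode-1 fibre T[:,0,1] = [-4, -4, -6] gives a = (2, 2, 3) (primitive direction); the mode-2 fibre T[0,:,1] = [-4, 8, 12] gives b = (1, -2, -3); then c[k] = T[0,0,k] / (a[0]·b[0]) = [0, -4, -4] / 2 = (0, -2, -2).
Expanding (2, 2, 3) ⊗ (1, -2, -3) ⊗ (0, -2, -2) reproduces all 27 entries of T, so T = (2, 2, 3) ⊗ (1, -2, -3) ⊗ (0, -2, -2) and rank(T) ≤ 1.
These bounds meet, so rank(T) = 1.

rank(T) = 1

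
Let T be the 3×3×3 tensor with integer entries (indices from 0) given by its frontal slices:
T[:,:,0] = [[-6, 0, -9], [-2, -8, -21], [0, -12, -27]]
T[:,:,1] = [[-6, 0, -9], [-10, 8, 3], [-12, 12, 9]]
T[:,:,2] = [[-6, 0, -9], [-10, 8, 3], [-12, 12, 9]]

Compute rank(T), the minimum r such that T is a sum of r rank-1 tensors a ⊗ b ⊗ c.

Lower bound: the mode-1 unfolding of T (rows indexed by i, columns by (j,k) = (0,0), (0,1), (0,2), (1,0), (1,1), (1,2), (2,0), (2,1), (2,2)) is [[-6, -6, -6, 0, 0, 0, -9, -9, -9], [-2, -10, -10, -8, 8, 8, -21, 3, 3], [0, -12, -12, -12, 12, 12, -27, 9, 9]].
There the 2×2 minor on rows i ∈ {0, 1}, columns (j,k) ∈ {(0,0), (0,1)} is det [[-6, -6], [-2, -10]] = 48 ≠ 0, so this unfolding has rank ≥ 2; CP rank is at least every unfolding rank, so rank(T) ≥ 2. (Unfolding ranks only ever bound the CP rank from below — rank(T) can be strictly larger than all of them — so the matching upper bound has to come from an explicit 2-term decomposition.)
Upper bound — finding two terms. Write S_k = T[:,:,k] for the frontal slices: S₀ = [[-6, 0, -9], [-2, -8, -21], [0, -12, -27]], S₁ = [[-6, 0, -9], [-10, 8, 3], [-12, 12, 9]], S₂ = [[-6, 0, -9], [-10, 8, 3], [-12, 12, 9]].
If T = a₁ ⊗ b₁ ⊗ c₁ + a₂ ⊗ b₂ ⊗ c₂ then each S_k = c₁[k]·a₁b₁ᵀ + c₂[k]·a₂b₂ᵀ. S₀ and S₁ are linearly independent, so a₁b₁ᵀ and a₂b₂ᵀ must span the same plane of matrices: they are the rank-1 matrices of the form x·S₀ + y·S₁.
The 2×2 minor of x·S₀ + y·S₁ on rows {0,1}, columns {0,1} is 48·x² − 48·y² = 48·(x − y)(x + y), vanishing at (x:y) = (1:1) and (1:-1).
M₁ = S₀ + S₁ = [[-12, 0, -18], [-12, 0, -18], [-12, 0, -18]] = (-6)·[1, 1, 1][2, 0, 3]ᵀ and M₂ = S₀ − S₁ = [[0, 0, 0], [8, -16, -24], [12, -24, -36]] = 4·[0, 2, 3][1, -2, -3]ᵀ, so take a₁ = [1, 1, 1], b₁ = [2, 0, 3], a₂ = [0, 2, 3], b₂ = [1, -2, -3].
Each slice is an integer combination of E₁ = a₁b₁ᵀ and E₂ = a₂b₂ᵀ: S₀ = −3·E₁ + 2·E₂, S₁ = −3·E₁ − 2·E₂, S₂ = −3·E₁ − 2·E₂; reading off coefficients, c₁ = [-3, -3, -3] and c₂ = [2, -2, -2].
Hence T = [1, 1, 1] ⊗ [2, 0, 3] ⊗ [-3, -3, -3] + [0, 2, 3] ⊗ [1, -2, -3] ⊗ [2, -2, -2], so rank(T) ≤ 2.
These bounds meet, so rank(T) = 2.

2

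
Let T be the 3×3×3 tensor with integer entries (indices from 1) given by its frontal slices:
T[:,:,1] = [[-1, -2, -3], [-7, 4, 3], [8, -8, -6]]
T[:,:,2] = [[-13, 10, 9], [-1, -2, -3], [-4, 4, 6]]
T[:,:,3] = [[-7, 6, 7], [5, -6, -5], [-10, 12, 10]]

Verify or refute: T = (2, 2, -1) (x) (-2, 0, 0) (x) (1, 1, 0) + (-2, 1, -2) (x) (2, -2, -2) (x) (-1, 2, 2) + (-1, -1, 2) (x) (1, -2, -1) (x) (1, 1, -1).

Yes

Reconstruct entrywise from the claimed factors. For example, T[2,1,2] = -1 and Σₗ aₗ[2]bₗ[1]cₗ[2] = (2)·(-2)·(1) + (1)·(2)·(2) + (-1)·(1)·(1) = -1; checking all 27 entries, every one matches. The claim holds.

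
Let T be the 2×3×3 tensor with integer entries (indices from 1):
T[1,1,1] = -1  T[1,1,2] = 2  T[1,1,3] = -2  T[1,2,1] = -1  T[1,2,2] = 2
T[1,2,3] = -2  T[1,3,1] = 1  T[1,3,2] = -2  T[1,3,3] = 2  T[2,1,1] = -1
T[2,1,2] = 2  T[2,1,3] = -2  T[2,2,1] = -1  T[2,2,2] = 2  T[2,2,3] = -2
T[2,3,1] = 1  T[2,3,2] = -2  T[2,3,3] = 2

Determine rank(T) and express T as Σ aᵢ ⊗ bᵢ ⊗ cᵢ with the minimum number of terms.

rank(T) = 1

Lower bound: T ≠ 0 (e.g. T[1,1,1] = -1), so rank(T) ≥ 1.
Upper bound: if T = a ⊗ b ⊗ c then every fibre of T is a multiple of the corresponding factor, so read the factors off the fibres through the nonzero entry T[1,1,1] = -1.
The mode-1 fibre T[:,1,1] = [-1, -1] gives a = [1, 1] (primitive direction); the mode-2 fibre T[1,:,1] = [-1, -1, 1] gives b = [1, 1, -1]; then c[k] = T[1,1,k] / (a[1]·b[1]) = [-1, 2, -2] / 1 = [-1, 2, -2].
Expanding [1, 1] ⊗ [1, 1, -1] ⊗ [-1, 2, -2] reproduces all 18 entries of T, so T = [1, 1] ⊗ [1, 1, -1] ⊗ [-1, 2, -2] and rank(T) ≤ 1.
These bounds meet, so rank(T) = 1.
Check entry T[2,3,3] = 2: (1)·(-1)·(-2) = 2.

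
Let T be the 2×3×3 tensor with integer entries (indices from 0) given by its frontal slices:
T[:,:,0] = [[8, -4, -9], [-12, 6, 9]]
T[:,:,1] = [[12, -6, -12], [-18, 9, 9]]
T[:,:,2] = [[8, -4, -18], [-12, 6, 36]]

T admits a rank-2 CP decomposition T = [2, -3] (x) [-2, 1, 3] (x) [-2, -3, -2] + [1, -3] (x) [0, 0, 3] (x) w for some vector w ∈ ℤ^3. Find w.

Subtract the known terms from T to get the rank-1 residual R = [1, -3] (x) [0, 0, 3] (x) w, so R[i,j,k] = a[i]·b[j]·w[k]. Pick indices with nonzero a[0]·b[2] = (1)·(3) = 3. Only the fibre through (0,2,·) is needed: R[0,2,:] = T[0,2,:] − Σₗ aₗ[0]bₗ[2]cₗ = [-9, -12, -18] − (2)·(3)·[-2, -3, -2] = [3, 6, -6]. Then w[k] = R[0,2,k] / 3 for each k, giving w = [3, 6, -6] / 3 = [1, 2, -2].

w = [1, 2, -2]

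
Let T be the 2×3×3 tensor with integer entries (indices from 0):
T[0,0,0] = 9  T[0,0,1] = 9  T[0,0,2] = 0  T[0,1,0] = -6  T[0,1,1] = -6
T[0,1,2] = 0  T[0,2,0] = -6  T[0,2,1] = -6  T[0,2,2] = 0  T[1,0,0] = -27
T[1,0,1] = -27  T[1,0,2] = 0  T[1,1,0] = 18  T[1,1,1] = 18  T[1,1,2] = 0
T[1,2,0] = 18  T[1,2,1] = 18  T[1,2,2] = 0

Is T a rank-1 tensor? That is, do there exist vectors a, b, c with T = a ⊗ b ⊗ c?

If T = a ⊗ b ⊗ c then every fibre of T is a multiple of the corresponding factor, so read the factors off the fibres through the nonzero entry T[0,0,0] = 9.
The mode-1 fibre T[:,0,0] = [9, -27] gives a = [1, -3] (primitive direction); the mode-2 fibre T[0,:,0] = [9, -6, -6] gives b = [3, -2, -2]; then c[k] = T[0,0,k] / (a[0]·b[0]) = [9, 9, 0] / 3 = [3, 3, 0].
Expanding [1, -3] ⊗ [3, -2, -2] ⊗ [3, 3, 0] reproduces all 18 entries of T, so T = [1, -3] ⊗ [3, -2, -2] ⊗ [3, 3, 0] and rank(T) ≤ 1.
Equivalently every frontal slice T[:,:,k] is c[k] times the rank-1 matrix [1, -3] ⊗ [3, -2, -2]. So T has rank 1 (it is nonzero).

Yes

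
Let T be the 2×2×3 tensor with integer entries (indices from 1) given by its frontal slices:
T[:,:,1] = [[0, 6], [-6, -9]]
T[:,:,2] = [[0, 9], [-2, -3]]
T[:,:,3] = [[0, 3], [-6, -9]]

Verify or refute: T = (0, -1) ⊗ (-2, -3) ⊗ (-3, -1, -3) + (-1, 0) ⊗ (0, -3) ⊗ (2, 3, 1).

Reconstruct entrywise from the claimed factors. For example, T[2,1,1] = -6 and Σₗ aₗ[2]bₗ[1]cₗ[1] = (-1)·(-2)·(-3) + (0)·(0)·(2) = -6; checking all 12 entries, every one matches. The claim holds.

Yes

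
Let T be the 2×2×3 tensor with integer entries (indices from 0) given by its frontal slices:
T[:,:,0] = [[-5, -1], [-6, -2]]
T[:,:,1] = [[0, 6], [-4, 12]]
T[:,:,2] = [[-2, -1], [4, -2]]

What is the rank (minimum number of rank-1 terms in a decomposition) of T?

3

Lower bound: in the mode-3 unfolding of T (rows indexed by k, columns by (i,j)) the 3×3 minor on rows k ∈ {0, 1, 2}, columns (i,j) ∈ {(0,0), (0,1), (1,0)} is det [[-5, -1, -6], [0, 6, -4], [-2, -1, 4]] = -180 ≠ 0, so that unfolding has rank ≥ 3 and hence rank(T) ≥ 3 (CP rank is at least every unfolding rank, though it can be larger).
Upper bound: T is a sum of 3 rank-1 terms, T = [1, 0] (x) [1, 0] (x) [-2, 2, -4] + [1, 2] (x) [1, 2] (x) [-1, 2, 0] + [1, 2] (x) [2, -1] (x) [-1, -2, 1] (one valid choice — decompositions are not unique — normalised so each a, b is primitive with positive first nonzero entry; check it by expanding all entries), so rank(T) ≤ 3.
These bounds meet, so rank(T) = 3.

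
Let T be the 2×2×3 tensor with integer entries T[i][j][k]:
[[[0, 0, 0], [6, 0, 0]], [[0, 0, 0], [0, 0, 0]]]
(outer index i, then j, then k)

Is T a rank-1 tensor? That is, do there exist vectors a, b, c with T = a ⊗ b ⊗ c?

If T = a ⊗ b ⊗ c then every fibre of T is a multiple of the corresponding factor, so read the factors off the fibres through the nonzero entry T[0,1,0] = 6.
The mode-1 fibre T[:,1,0] = [6, 0] gives a = [1, 0] (primitive direction); the mode-2 fibre T[0,:,0] = [0, 6] gives b = [0, 1]; then c[k] = T[0,1,k] / (a[0]·b[1]) = [6, 0, 0] / 1 = [6, 0, 0].
Expanding [1, 0] ⊗ [0, 1] ⊗ [6, 0, 0] reproduces all 12 entries of T, so T = [1, 0] ⊗ [0, 1] ⊗ [6, 0, 0] and rank(T) ≤ 1.
Equivalently every frontal slice T[:,:,k] is c[k] times the rank-1 matrix [1, 0] ⊗ [0, 1]. So T has rank 1 (it is nonzero).

Yes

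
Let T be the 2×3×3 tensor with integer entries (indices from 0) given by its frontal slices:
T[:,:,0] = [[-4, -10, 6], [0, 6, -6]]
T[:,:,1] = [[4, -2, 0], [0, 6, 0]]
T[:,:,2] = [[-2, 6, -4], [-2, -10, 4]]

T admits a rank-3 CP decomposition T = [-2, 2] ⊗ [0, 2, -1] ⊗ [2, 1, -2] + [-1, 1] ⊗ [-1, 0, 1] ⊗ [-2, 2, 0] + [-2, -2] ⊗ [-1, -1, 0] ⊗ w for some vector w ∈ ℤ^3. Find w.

Subtract the known terms from T to get the rank-1 residual R = [-2, -2] ⊗ [-1, -1, 0] ⊗ w, so R[i,j,k] = a[i]·b[j]·w[k]. Pick indices with nonzero a[0]·b[0] = (-2)·(-1) = 2. Only the fibre through (0,0,·) is needed: R[0,0,:] = T[0,0,:] − Σₗ aₗ[0]bₗ[0]cₗ = [-4, 4, -2] − (-2)·(0)·[2, 1, -2] − (-1)·(-1)·[-2, 2, 0] = [-2, 2, -2]. Then w[k] = R[0,0,k] / 2 for each k, giving w = [-2, 2, -2] / 2 = [-1, 1, -1].

w = [-1, 1, -1]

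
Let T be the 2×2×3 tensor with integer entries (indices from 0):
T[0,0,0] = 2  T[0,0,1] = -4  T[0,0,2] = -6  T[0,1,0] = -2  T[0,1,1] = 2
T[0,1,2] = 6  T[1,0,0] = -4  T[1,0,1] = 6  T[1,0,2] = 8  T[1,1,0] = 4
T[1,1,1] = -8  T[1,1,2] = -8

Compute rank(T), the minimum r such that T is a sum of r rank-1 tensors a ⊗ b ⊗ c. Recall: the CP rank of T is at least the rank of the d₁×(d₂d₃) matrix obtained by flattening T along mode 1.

Lower bound: the mode-3 unfolding of T (rows indexed by k, columns by (i,j) = (0,0), (0,1), (1,0), (1,1)) is [[2, -2, -4, 4], [-4, 2, 6, -8], [-6, 6, 8, -8]].
There the 3×3 minor on rows k ∈ {0, 1, 2}, columns (i,j) ∈ {(0,0), (0,1), (1,0)} is det [[2, -2, -4], [-4, 2, 6], [-6, 6, 8]] = 16 ≠ 0, so this unfolding has rank ≥ 3; CP rank is at least every unfolding rank, so rank(T) ≥ 3. (This is only a lower bound: in general the CP rank may exceed every unfolding rank, so we still need to exhibit 3 rank-1 terms summing to T.)
Upper bound: T is a sum of 3 rank-1 terms, T = [1, -2] ⊗ [1, -1] ⊗ [2, -2, -2] + [1, -1] ⊗ [1, -1] ⊗ [0, -2, -4] + [1, 1] ⊗ [0, 1] ⊗ [0, -2, 0] (written with every a and b primitive with positive leading entry and the scale carried by c; CP decompositions are not unique, and this one is verified by expanding entrywise), so rank(T) ≤ 3.
These bounds meet, so rank(T) = 3.
Check entry T[1,1,1] = -8: (-2)·(-1)·(-2) + (-1)·(-1)·(-2) + (1)·(1)·(-2) = -8.

3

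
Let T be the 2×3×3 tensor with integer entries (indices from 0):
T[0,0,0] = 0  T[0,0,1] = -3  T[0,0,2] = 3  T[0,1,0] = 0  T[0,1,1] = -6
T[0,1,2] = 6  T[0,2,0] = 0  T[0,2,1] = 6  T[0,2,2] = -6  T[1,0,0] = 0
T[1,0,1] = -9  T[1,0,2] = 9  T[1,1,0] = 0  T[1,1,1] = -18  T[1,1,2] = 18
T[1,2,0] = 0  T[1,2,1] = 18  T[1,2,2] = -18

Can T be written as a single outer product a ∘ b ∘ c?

Yes

If T = a ∘ b ∘ c then every fibre of T is a multiple of the corresponding factor, so read the factors off the fibres through the nonzero entry T[0,0,1] = -3.
The mode-1 fibre T[:,0,1] = [-3, -9] gives a = [1, 3] (primitive direction); the mode-2 fibre T[0,:,1] = [-3, -6, 6] gives b = [1, 2, -2]; then c[k] = T[0,0,k] / (a[0]·b[0]) = [0, -3, 3] / 1 = [0, -3, 3].
Expanding [1, 3] ∘ [1, 2, -2] ∘ [0, -3, 3] reproduces all 18 entries of T, so T = [1, 3] ∘ [1, 2, -2] ∘ [0, -3, 3] and rank(T) ≤ 1.
Equivalently every frontal slice T[:,:,k] is c[k] times the rank-1 matrix [1, 3] ∘ [1, 2, -2]. So T has rank 1 (it is nonzero).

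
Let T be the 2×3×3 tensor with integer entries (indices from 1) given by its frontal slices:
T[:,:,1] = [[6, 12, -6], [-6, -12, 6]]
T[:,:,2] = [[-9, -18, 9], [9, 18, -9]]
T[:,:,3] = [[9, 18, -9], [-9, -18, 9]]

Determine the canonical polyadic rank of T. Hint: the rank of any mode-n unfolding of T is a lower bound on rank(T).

1

Lower bound: T ≠ 0 (e.g. T[1,1,1] = 6), so rank(T) ≥ 1.
Upper bound: if T = a ⊗ b ⊗ c then every fibre of T is a multiple of the corresponding factor, so read the factors off the fibres through the nonzero entry T[1,1,1] = 6.
The mode-1 fibre T[:,1,1] = [6, -6] gives a = [1, -1] (primitive direction); the mode-2 fibre T[1,:,1] = [6, 12, -6] gives b = [1, 2, -1]; then c[k] = T[1,1,k] / (a[1]·b[1]) = [6, -9, 9] / 1 = [6, -9, 9].
Expanding [1, -1] ⊗ [1, 2, -1] ⊗ [6, -9, 9] reproduces all 18 entries of T, so T = [1, -1] ⊗ [1, 2, -1] ⊗ [6, -9, 9] and rank(T) ≤ 1.
These bounds meet, so rank(T) = 1.
Check entry T[2,1,3] = -9: (-1)·(1)·(9) = -9.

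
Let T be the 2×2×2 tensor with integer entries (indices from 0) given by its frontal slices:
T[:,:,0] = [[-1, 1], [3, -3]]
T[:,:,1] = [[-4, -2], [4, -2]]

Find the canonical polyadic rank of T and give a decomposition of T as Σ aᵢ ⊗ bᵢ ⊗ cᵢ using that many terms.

rank(T) = 2

Lower bound: the mode-1 unfolding of T (rows indexed by i, columns by (j,k) = (0,0), (0,1), (1,0), (1,1)) is [[-1, -4, 1, -2], [3, 4, -3, -2]].
There the 2×2 minor on rows i ∈ {0, 1}, columns (j,k) ∈ {(0,0), (0,1)} is det [[-1, -4], [3, 4]] = 8 ≠ 0, so this unfolding has rank ≥ 2; CP rank is at least every unfolding rank, so rank(T) ≥ 2. (Unfolding ranks only ever bound the CP rank from below — rank(T) can be strictly larger than all of them — so the matching upper bound has to come from an explicit 2-term decomposition.)
Upper bound — finding two terms. Write S_k = T[:,:,k] for the frontal slices: S₀ = [[-1, 1], [3, -3]], S₁ = [[-4, -2], [4, -2]].
If T = a₁ ⊗ b₁ ⊗ c₁ + a₂ ⊗ b₂ ⊗ c₂ then each S_k = c₁[k]·a₁b₁ᵀ + c₂[k]·a₂b₂ᵀ. S₀ and S₁ are linearly independent, so a₁b₁ᵀ and a₂b₂ᵀ must span the same plane of matrices: they are the rank-1 matrices of the form x·S₀ + y·S₁.
det(x·S₀ + y·S₁) is 16·xy + 16·y² = 16·(y)(x + y), vanishing at (x:y) = (1:0) and (1:-1).
M₁ = S₀ = [[-1, 1], [3, -3]] = −[1, -3][1, -1]ᵀ and M₂ = S₀ − S₁ = [[3, 3], [-1, -1]] = [3, -1][1, 1]ᵀ, so take a₁ = [1, -3], b₁ = [1, -1], a₂ = [3, -1], b₂ = [1, 1].
Each slice is an integer combination of E₁ = a₁b₁ᵀ and E₂ = a₂b₂ᵀ: S₀ = −E₁, S₁ = −E₁ − E₂; reading off coefficients, c₁ = [-1, -1] and c₂ = [0, -1].
Hence T = [1, -3] ⊗ [1, -1] ⊗ [-1, -1] + [3, -1] ⊗ [1, 1] ⊗ [0, -1], so rank(T) ≤ 2.
These bounds meet, so rank(T) = 2.
Check entry T[0,0,1] = -4: (1)·(1)·(-1) + (3)·(1)·(-1) = -4.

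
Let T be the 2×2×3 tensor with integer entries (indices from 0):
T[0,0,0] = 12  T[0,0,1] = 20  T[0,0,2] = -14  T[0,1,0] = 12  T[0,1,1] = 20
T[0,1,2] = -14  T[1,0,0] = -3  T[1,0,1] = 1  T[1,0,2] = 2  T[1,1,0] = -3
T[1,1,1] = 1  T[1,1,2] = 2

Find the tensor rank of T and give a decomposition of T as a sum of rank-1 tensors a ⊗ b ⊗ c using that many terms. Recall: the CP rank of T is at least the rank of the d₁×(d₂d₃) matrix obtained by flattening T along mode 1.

rank(T) = 2

Lower bound: the mode-1 unfolding of T (rows indexed by i, columns by (j,k) = (0,0), (0,1), (0,2), (1,0), (1,1), (1,2)) is [[12, 20, -14, 12, 20, -14], [-3, 1, 2, -3, 1, 2]].
There the 2×2 minor on rows i ∈ {0, 1}, columns (j,k) ∈ {(0,0), (0,1)} is det [[12, 20], [-3, 1]] = 72 ≠ 0, so this unfolding has rank ≥ 2; CP rank is at least every unfolding rank, so rank(T) ≥ 2. (Flattening ranks never certify an upper bound on CP rank; for that we must actually write T with 2 rank-1 terms.)
Upper bound — finding two terms. Every mode-2 slice of T is a multiple of one matrix: T[:,j,:] = b[j]·M with b = [1, 1] and M = [[12, 20, -14], [-3, 1, 2]] (rows indexed by i, columns by k). So it suffices to write M as a sum of two rank-1 matrices.
Splitting M by its rows (i = 0, 1), M = [1, 0][12, 20, -14]ᵀ + [0, 1][-3, 1, 2]ᵀ.
Hence T = [1, 0] ⊗ [1, 1] ⊗ [12, 20, -14] + [0, 1] ⊗ [1, 1] ⊗ [-3, 1, 2], so rank(T) ≤ 2.
These bounds meet, so rank(T) = 2.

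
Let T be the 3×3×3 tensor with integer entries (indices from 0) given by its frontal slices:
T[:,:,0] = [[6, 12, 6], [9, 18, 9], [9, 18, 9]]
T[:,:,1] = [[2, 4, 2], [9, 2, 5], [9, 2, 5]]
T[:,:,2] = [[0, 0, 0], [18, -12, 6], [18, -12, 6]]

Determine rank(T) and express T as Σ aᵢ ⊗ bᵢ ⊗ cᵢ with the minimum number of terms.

rank(T) = 2

Lower bound: the mode-2 unfolding of T (rows indexed by j, columns by (i,k) = (0,0), (0,1), (0,2), (1,0), (1,1), (1,2), (2,0), (2,1), (2,2)) is [[6, 2, 0, 9, 9, 18, 9, 9, 18], [12, 4, 0, 18, 2, -12, 18, 2, -12], [6, 2, 0, 9, 5, 6, 9, 5, 6]].
There the 2×2 minor on rows j ∈ {0, 1}, columns (i,k) ∈ {(0,0), (1,1)} is det [[6, 9], [12, 2]] = -96 ≠ 0, so this unfolding has rank ≥ 2; CP rank is at least every unfolding rank, so rank(T) ≥ 2. (This is only a lower bound: in general the CP rank may exceed every unfolding rank, so we still need to exhibit 2 rank-1 terms summing to T.)
Upper bound — finding two terms. Write S_k = T[:,:,k] for the frontal slices: S₀ = [[6, 12, 6], [9, 18, 9], [9, 18, 9]], S₁ = [[2, 4, 2], [9, 2, 5], [9, 2, 5]], S₂ = [[0, 0, 0], [18, -12, 6], [18, -12, 6]].
If T = a₁ ⊗ b₁ ⊗ c₁ + a₂ ⊗ b₂ ⊗ c₂ then each S_k = c₁[k]·a₁b₁ᵀ + c₂[k]·a₂b₂ᵀ. S₀ and S₁ are linearly independent, so a₁b₁ᵀ and a₂b₂ᵀ must span the same plane of matrices: they are the rank-1 matrices of the form x·S₀ + y·S₁.
The 2×2 minor of x·S₀ + y·S₁ on rows {0,1}, columns {0,1} is −96·xy − 32·y² = (-32)·(y)(3·x + y), vanishing at (x:y) = (1:0) and (1:-3).
M₁ = S₀ = [[6, 12, 6], [9, 18, 9], [9, 18, 9]] = 3·[2, 3, 3][1, 2, 1]ᵀ and M₂ = S₀ − 3·S₁ = [[0, 0, 0], [-18, 12, -6], [-18, 12, -6]] = (-6)·[0, 1, 1][3, -2, 1]ᵀ, so take a₁ = [2, 3, 3], b₁ = [1, 2, 1], a₂ = [0, 1, 1], b₂ = [3, -2, 1].
Each slice is an integer combination of E₁ = a₁b₁ᵀ and E₂ = a₂b₂ᵀ: S₀ = 3·E₁, S₁ = E₁ + 2·E₂, S₂ = 6·E₂; reading off coefficients, c₁ = [3, 1, 0] and c₂ = [0, 2, 6].
Hence T = [2, 3, 3] ⊗ [1, 2, 1] ⊗ [3, 1, 0] + [0, 1, 1] ⊗ [3, -2, 1] ⊗ [0, 2, 6], so rank(T) ≤ 2.
These bounds meet, so rank(T) = 2.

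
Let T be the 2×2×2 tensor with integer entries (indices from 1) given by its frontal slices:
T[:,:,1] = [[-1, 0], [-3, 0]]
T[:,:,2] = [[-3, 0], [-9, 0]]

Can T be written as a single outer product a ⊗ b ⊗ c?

Yes

The mode-1 fibre T[:,1,1] = [-1, -3] gives a = [1, 3] (primitive direction); the mode-2 fibre T[1,:,1] = [-1, 0] gives b = [1, 0]; then c[k] = T[1,1,k] / (a[1]·b[1]) = [-1, -3] / 1 = [-1, -3].
Expanding [1, 3] ⊗ [1, 0] ⊗ [-1, -3] reproduces all 8 entries of T, so T = [1, 3] ⊗ [1, 0] ⊗ [-1, -3] and rank(T) ≤ 1.
Equivalently every frontal slice T[:,:,k] is c[k] times the rank-1 matrix [1, 3] ⊗ [1, 0]. So T has rank 1 (it is nonzero).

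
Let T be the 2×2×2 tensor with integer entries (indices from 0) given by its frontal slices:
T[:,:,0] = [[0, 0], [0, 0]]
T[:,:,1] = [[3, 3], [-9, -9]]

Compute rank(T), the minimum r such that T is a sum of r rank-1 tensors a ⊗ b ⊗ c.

Lower bound: T ≠ 0 (e.g. T[0,0,1] = 3), so rank(T) ≥ 1.
Upper bound: if T = a ⊗ b ⊗ c then every fibre of T is a multiple of the corresponding factor, so read the factors off the fibres through the nonzero entry T[0,0,1] = 3.
The mode-1 fibre T[:,0,1] = [3, -9] gives a = [1, -3] (primitive direction); the mode-2 fibre T[0,:,1] = [3, 3] gives b = [1, 1]; then c[k] = T[0,0,k] / (a[0]·b[0]) = [0, 3] / 1 = [0, 3].
Expanding [1, -3] ⊗ [1, 1] ⊗ [0, 3] reproduces all 8 entries of T, so T = [1, -3] ⊗ [1, 1] ⊗ [0, 3] and rank(T) ≤ 1.
These bounds meet, so rank(T) = 1.
Check entry T[1,1,0] = 0: (-3)·(1)·(0) = 0.

1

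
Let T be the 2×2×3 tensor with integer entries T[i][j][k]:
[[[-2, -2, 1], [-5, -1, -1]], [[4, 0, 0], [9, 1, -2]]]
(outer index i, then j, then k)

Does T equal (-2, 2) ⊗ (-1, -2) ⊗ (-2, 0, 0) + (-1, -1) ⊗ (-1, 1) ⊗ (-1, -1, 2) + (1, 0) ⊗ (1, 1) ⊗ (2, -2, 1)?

No

Reconstruct entry (0,0,0) from the claimed factors: Σₗ aₗ[0]bₗ[0]cₗ[0] = (-2)·(-1)·(-2) + (-1)·(-1)·(-1) + (1)·(1)·(2) = -3, but T[0,0,0] = -2. The claim is false.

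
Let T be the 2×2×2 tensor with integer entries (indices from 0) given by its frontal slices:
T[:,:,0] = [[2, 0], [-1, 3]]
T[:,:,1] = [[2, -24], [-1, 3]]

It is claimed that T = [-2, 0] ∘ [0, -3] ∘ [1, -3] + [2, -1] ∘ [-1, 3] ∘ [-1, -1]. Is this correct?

Reconstruct entrywise from the claimed factors. For example, T[0,1,0] = 0 and Σₗ aₗ[0]bₗ[1]cₗ[0] = (-2)·(-3)·(1) + (2)·(3)·(-1) = 0; checking all 8 entries, every one matches. The claim holds.

Yes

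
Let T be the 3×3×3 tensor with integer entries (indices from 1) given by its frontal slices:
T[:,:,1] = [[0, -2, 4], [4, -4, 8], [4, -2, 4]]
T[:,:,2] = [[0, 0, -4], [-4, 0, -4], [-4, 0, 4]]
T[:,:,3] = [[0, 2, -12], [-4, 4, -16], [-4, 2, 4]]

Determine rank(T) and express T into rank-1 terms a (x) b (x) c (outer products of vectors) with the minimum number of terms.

Lower bound: in the mode-1 unfolding of T (rows indexed by i, columns by (j,k)) the 3×3 minor on rows i ∈ {1, 2, 3}, columns (j,k) ∈ {(1,1), (2,1), (3,2)} is det [[0, -2, -4], [4, -4, -4], [4, -2, 4]] = 32 ≠ 0, so that unfolding has rank ≥ 3 and hence rank(T) ≥ 3 (CP rank is at least every unfolding rank, though it can be larger).
Upper bound: T is a sum of 3 rank-1 terms, T = (0, 1, 1) (x) (1, 0, 0) (x) (4, -4, -4) + (1, 1, -1) (x) (0, 0, 1) (x) (0, -4, -8) + (1, 2, 1) (x) (0, 1, -2) (x) (-2, 0, 2) (written with every a and b primitive with positive leading entry and the scale carried by c; CP decompositions are not unique, and this one is verified by expanding entrywise), so rank(T) ≤ 3.
These bounds meet, so rank(T) = 3.

rank(T) = 3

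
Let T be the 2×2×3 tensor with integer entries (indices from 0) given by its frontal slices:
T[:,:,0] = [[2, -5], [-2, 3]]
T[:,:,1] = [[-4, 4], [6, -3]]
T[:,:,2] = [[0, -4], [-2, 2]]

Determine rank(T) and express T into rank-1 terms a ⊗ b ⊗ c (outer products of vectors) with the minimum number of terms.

Lower bound: the mode-3 unfolding of T (rows indexed by k, columns by (i,j) = (0,0), (0,1), (1,0), (1,1)) is [[2, -5, -2, 3], [-4, 4, 6, -3], [0, -4, -2, 2]].
There the 3×3 minor on rows k ∈ {0, 1, 2}, columns (i,j) ∈ {(0,0), (0,1), (1,0)} is det [[2, -5, -2], [-4, 4, 6], [0, -4, -2]] = 40 ≠ 0, so this unfolding has rank ≥ 3; CP rank is at least every unfolding rank, so rank(T) ≥ 3. (Unfolding ranks only ever bound the CP rank from below — rank(T) can be strictly larger than all of them — so the matching upper bound has to come from an explicit 3-term decomposition.)
Upper bound: T is a sum of 3 rank-1 terms, T = [0, 1] ⊗ [1, 0] ⊗ [0, 2, -2] + [1, -1] ⊗ [2, -1] ⊗ [1, -2, 0] + [2, -1] ⊗ [0, 1] ⊗ [-2, 1, -2] (written with every a and b primitive with positive leading entry and the scale carried by c; CP decompositions are not unique, and this one is verified by expanding entrywise), so rank(T) ≤ 3.
These bounds meet, so rank(T) = 3.

rank(T) = 3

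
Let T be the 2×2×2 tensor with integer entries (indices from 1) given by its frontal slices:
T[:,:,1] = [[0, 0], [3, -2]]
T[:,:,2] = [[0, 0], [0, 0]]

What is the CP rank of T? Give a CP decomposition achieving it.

rank(T) = 1

Lower bound: T ≠ 0 (e.g. T[2,1,1] = 3), so rank(T) ≥ 1.
Upper bound: if T = a ⊗ b ⊗ c then every fibre of T is a multiple of the corresponding factor, so read the factors off the fibres through the nonzero entry T[2,1,1] = 3.
The mode-1 fibre T[:,1,1] = [0, 3] gives a = [0, 1] (primitive direction); the mode-2 fibre T[2,:,1] = [3, -2] gives b = [3, -2]; then c[k] = T[2,1,k] / (a[2]·b[1]) = [3, 0] / 3 = [1, 0].
Expanding [0, 1] ⊗ [3, -2] ⊗ [1, 0] reproduces all 8 entries of T, so T = [0, 1] ⊗ [3, -2] ⊗ [1, 0] and rank(T) ≤ 1.
These bounds meet, so rank(T) = 1.
Check entry T[2,1,1] = 3: (1)·(3)·(1) = 3.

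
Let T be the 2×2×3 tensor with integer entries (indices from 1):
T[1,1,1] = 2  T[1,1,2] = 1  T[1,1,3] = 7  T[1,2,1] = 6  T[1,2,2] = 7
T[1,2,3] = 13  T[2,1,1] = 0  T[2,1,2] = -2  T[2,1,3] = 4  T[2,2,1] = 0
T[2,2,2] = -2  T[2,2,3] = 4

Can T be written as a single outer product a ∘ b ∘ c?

The mode-1 unfolding of T (rows indexed by i, columns by (j,k) = (1,1), (1,2), (1,3), (2,1), (2,2), (2,3)) is [[2, 1, 7, 6, 7, 13], [0, -2, 4, 0, -2, 4]].
There the 2×2 minor on rows i ∈ {1, 2}, columns (j,k) ∈ {(1,1), (1,2)} is det [[2, 1], [0, -2]] = -4 ≠ 0, so this unfolding has rank ≥ 2; CP rank is at least every unfolding rank, so rank(T) ≥ 2.
In particular rank(T) ≥ 2 > 1, so T is not rank-1.

No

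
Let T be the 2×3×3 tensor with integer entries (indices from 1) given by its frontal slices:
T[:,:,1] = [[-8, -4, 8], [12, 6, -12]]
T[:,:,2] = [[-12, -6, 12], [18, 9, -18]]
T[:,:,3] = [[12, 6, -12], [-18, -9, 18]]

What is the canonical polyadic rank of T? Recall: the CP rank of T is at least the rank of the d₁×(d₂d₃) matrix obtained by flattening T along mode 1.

1

Lower bound: T ≠ 0 (e.g. T[1,1,1] = -8), so rank(T) ≥ 1.
Upper bound: if T = a ⊗ b ⊗ c then every fibre of T is a multiple of the corresponding factor, so read the factors off the fibres through the nonzero entry T[1,1,1] = -8.
The mode-1 fibre T[:,1,1] = [-8, 12] gives a = [2, -3] (primitive direction); the mode-2 fibre T[1,:,1] = [-8, -4, 8] gives b = [2, 1, -2]; then c[k] = T[1,1,k] / (a[1]·b[1]) = [-8, -12, 12] / 4 = [-2, -3, 3].
Expanding [2, -3] ⊗ [2, 1, -2] ⊗ [-2, -3, 3] reproduces all 18 entries of T, so T = [2, -3] ⊗ [2, 1, -2] ⊗ [-2, -3, 3] and rank(T) ≤ 1.
These bounds meet, so rank(T) = 1.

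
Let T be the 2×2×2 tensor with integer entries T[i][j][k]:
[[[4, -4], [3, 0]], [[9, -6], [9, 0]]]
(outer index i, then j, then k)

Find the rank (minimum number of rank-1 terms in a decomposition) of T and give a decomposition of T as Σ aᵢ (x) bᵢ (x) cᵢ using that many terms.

Lower bound: the mode-2 unfolding of T (rows indexed by j, columns by (i,k) = (0,0), (0,1), (1,0), (1,1)) is [[4, -4, 9, -6], [3, 0, 9, 0]].
There the 2×2 minor on rows j ∈ {0, 1}, columns (i,k) ∈ {(0,0), (0,1)} is det [[4, -4], [3, 0]] = 12 ≠ 0, so this unfolding has rank ≥ 2; CP rank is at least every unfolding rank, so rank(T) ≥ 2. (Flattening ranks never certify an upper bound on CP rank; for that we must actually write T with 2 rank-1 terms.)
Upper bound — finding two terms. Write S_k = T[:,:,k] for the frontal slices: S₀ = [[4, 3], [9, 9]], S₁ = [[-4, 0], [-6, 0]].
If T = a₁ (x) b₁ (x) c₁ + a₂ (x) b₂ (x) c₂ then each S_k = c₁[k]·a₁b₁ᵀ + c₂[k]·a₂b₂ᵀ. S₀ and S₁ are linearly independent, so a₁b₁ᵀ and a₂b₂ᵀ must span the same plane of matrices: they are the rank-1 matrices of the form x·S₀ + y·S₁.
det(x·S₀ + y·S₁) is 9·x² − 18·xy = 9·(x − 2·y)(x), vanishing at (x:y) = (2:1) and (0:1).
M₁ = 2·S₀ + S₁ = [[4, 6], [12, 18]] = 2·[1, 3][2, 3]ᵀ and M₂ = S₁ = [[-4, 0], [-6, 0]] = (-2)·[2, 3][1, 0]ᵀ, so take a₁ = [1, 3], b₁ = [2, 3], a₂ = [2, 3], b₂ = [1, 0].
Each slice is an integer combination of E₁ = a₁b₁ᵀ and E₂ = a₂b₂ᵀ: S₀ = E₁ + E₂, S₁ = −2·E₂; reading off coefficients, c₁ = [1, 0] and c₂ = [1, -2].
Hence T = [1, 3] (x) [2, 3] (x) [1, 0] + [2, 3] (x) [1, 0] (x) [1, -2], so rank(T) ≤ 2.
These bounds meet, so rank(T) = 2.

rank(T) = 2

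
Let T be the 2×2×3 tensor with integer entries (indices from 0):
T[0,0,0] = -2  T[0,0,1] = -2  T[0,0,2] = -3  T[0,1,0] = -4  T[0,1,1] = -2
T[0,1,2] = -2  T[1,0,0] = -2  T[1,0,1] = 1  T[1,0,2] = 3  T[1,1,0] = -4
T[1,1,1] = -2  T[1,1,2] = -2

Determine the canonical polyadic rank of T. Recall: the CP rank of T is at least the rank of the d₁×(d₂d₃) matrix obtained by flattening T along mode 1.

Lower bound: the mode-2 unfolding of T (rows indexed by j, columns by (i,k) = (0,0), (0,1), (0,2), (1,0), (1,1), (1,2)) is [[-2, -2, -3, -2, 1, 3], [-4, -2, -2, -4, -2, -2]].
There the 2×2 minor on rows j ∈ {0, 1}, columns (i,k) ∈ {(0,0), (0,1)} is det [[-2, -2], [-4, -2]] = -4 ≠ 0, so this unfolding has rank ≥ 2; CP rank is at least every unfolding rank, so rank(T) ≥ 2. (Flattening ranks never certify an upper bound on CP rank; for that we must actually write T with 2 rank-1 terms.)
Upper bound — finding two terms. Write S_k = T[:,:,k] for the frontal slices: S₀ = [[-2, -4], [-2, -4]], S₁ = [[-2, -2], [1, -2]], S₂ = [[-3, -2], [3, -2]].
If T = a₁ ⊗ b₁ ⊗ c₁ + a₂ ⊗ b₂ ⊗ c₂ then each S_k = c₁[k]·a₁b₁ᵀ + c₂[k]·a₂b₂ᵀ. S₀ and S₁ are linearly independent, so a₁b₁ᵀ and a₂b₂ᵀ must span the same plane of matrices: they are the rank-1 matrices of the form x·S₀ + y·S₁.
det(x·S₀ + y·S₁) is 12·xy + 6·y² = 6·(y)(2·x + y), vanishing at (x:y) = (1:0) and (1:-2).
M₁ = S₀ = [[-2, -4], [-2, -4]] = (-2)·(1, 1)(1, 2)ᵀ and M₂ = S₀ − 2·S₁ = [[2, 0], [-4, 0]] = 2·(1, -2)(1, 0)ᵀ, so take a₁ = (1, 1), b₁ = (1, 2), a₂ = (1, -2), b₂ = (1, 0).
Each slice is an integer combination of E₁ = a₁b₁ᵀ and E₂ = a₂b₂ᵀ: S₀ = −2·E₁, S₁ = −E₁ − E₂, S₂ = −E₁ − 2·E₂; reading off coefficients, c₁ = (-2, -1, -1) and c₂ = (0, -1, -2).
Hence T = (1, 1) ⊗ (1, 2) ⊗ (-2, -1, -1) + (1, -2) ⊗ (1, 0) ⊗ (0, -1, -2), so rank(T) ≤ 2.
These bounds meet, so rank(T) = 2.

2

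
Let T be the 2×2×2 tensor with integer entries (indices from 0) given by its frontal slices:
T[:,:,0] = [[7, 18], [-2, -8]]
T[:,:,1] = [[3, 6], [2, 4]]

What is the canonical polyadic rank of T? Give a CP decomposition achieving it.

Lower bound: in the mode-1 unfolding of T (rows indexed by i, columns by (j,k)) the 2×2 minor on rows i ∈ {0, 1}, columns (j,k) ∈ {(0,0), (0,1)} is det [[7, 3], [-2, 2]] = 20 ≠ 0, so that unfolding has rank ≥ 2 and hence rank(T) ≥ 2 (CP rank is at least every unfolding rank, though it can be larger).
Upper bound: with S_k = T[:,:,k], the two rank-1 terms a₁b₁ᵀ, a₂b₂ᵀ are the rank-1 members of the pencil x·S₀ + y·S₁.
det(x·S₀ + y·S₁) is −20·x² − 20·xy = (-20)·(x + y)(x), vanishing at (x:y) = (1:-1) and (0:1).
M₁ = S₀ − S₁ = [[4, 12], [-4, -12]] = 4·[1, -1][1, 3]ᵀ and M₂ = S₁ = [[3, 6], [2, 4]] = [3, 2][1, 2]ᵀ, so take a₁ = [1, -1], b₁ = [1, 3], a₂ = [3, 2], b₂ = [1, 2].
Each slice is an integer combination of E₁ = a₁b₁ᵀ and E₂ = a₂b₂ᵀ: S₀ = 4·E₁ + E₂, S₁ = E₂; reading off coefficients, c₁ = [4, 0] and c₂ = [1, 1].
Hence T = [1, -1] ⊗ [1, 3] ⊗ [4, 0] + [3, 2] ⊗ [1, 2] ⊗ [1, 1], so rank(T) ≤ 2.
These bounds meet, so rank(T) = 2.

rank(T) = 2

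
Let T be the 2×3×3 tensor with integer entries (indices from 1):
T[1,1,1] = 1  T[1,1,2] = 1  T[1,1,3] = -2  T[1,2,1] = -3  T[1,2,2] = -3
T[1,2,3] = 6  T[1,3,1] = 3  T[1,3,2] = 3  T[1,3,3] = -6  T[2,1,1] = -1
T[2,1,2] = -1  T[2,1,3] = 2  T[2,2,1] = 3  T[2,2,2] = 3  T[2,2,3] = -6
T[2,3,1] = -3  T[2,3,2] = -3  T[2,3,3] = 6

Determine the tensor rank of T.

Lower bound: T ≠ 0 (e.g. T[1,1,1] = 1), so rank(T) ≥ 1.
Upper bound: if T = a ⊗ b ⊗ c then every fibre of T is a multiple of the corresponding factor, so read the factors off the fibres through the nonzero entry T[1,1,1] = 1.
The mode-1 fibre T[:,1,1] = [1, -1] gives a = [1, -1] (primitive direction); the mode-2 fibre T[1,:,1] = [1, -3, 3] gives b = [1, -3, 3]; then c[k] = T[1,1,k] / (a[1]·b[1]) = [1, 1, -2] / 1 = [1, 1, -2].
Expanding [1, -1] ⊗ [1, -3, 3] ⊗ [1, 1, -2] reproduces all 18 entries of T, so T = [1, -1] ⊗ [1, -3, 3] ⊗ [1, 1, -2] and rank(T) ≤ 1.
These bounds meet, so rank(T) = 1.

1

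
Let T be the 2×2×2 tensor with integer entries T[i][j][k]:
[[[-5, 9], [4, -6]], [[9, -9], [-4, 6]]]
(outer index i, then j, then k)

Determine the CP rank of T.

2

Lower bound: in the mode-2 unfolding of T (rows indexed by j, columns by (i,k)) the 2×2 minor on rows j ∈ {0, 1}, columns (i,k) ∈ {(0,0), (0,1)} is det [[-5, 9], [4, -6]] = -6 ≠ 0, so that unfolding has rank ≥ 2 and hence rank(T) ≥ 2 (CP rank is at least every unfolding rank, though it can be larger).
Upper bound: with S_k = T[:,:,k], the two rank-1 terms a₁b₁ᵀ, a₂b₂ᵀ are the rank-1 members of the pencil x·S₀ + y·S₁.
det(x·S₀ + y·S₁) is −16·x² + 24·xy = (-8)·(2·x − 3·y)(x), vanishing at (x:y) = (3:2) and (0:1).
M₁ = 3·S₀ + 2·S₁ = [[3, 0], [9, 0]] = 3·[1, 3][1, 0]ᵀ and M₂ = S₁ = [[9, -6], [-9, 6]] = 3·[1, -1][3, -2]ᵀ, so take a₁ = [1, 3], b₁ = [1, 0], a₂ = [1, -1], b₂ = [3, -2].
Each slice is an integer combination of E₁ = a₁b₁ᵀ and E₂ = a₂b₂ᵀ: S₀ = E₁ − 2·E₂, S₁ = 3·E₂; reading off coefficients, c₁ = [1, 0] and c₂ = [-2, 3].
Hence T = [1, 3] ⊗ [1, 0] ⊗ [1, 0] + [1, -1] ⊗ [3, -2] ⊗ [-2, 3], so rank(T) ≤ 2.
These bounds meet, so rank(T) = 2.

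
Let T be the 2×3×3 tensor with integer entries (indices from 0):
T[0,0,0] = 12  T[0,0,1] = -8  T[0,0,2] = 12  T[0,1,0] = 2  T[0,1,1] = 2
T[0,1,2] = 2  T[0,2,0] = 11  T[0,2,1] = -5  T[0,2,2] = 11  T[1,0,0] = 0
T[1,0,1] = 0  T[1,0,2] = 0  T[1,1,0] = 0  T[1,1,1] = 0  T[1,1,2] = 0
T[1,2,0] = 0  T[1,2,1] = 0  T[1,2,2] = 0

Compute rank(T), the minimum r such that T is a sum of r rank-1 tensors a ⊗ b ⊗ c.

Lower bound: in the mode-3 unfolding of T (rows indexed by k, columns by (i,j)) the 2×2 minor on rows k ∈ {0, 1}, columns (i,j) ∈ {(0,0), (0,1)} is det [[12, 2], [-8, 2]] = 40 ≠ 0, so that unfolding has rank ≥ 2 and hence rank(T) ≥ 2 (CP rank is at least every unfolding rank, though it can be larger).
Upper bound: T[i,:,:] = a[i]·M for every slice, with a = [1, 0] and M = [[12, -8, 12], [2, 2, 2], [11, -5, 11]] (rows j, columns k).
The columns of M satisfy (column 0) = (column 2), so splitting by columns, M = [-8, 2, -5][0, 1, 0]ᵀ + [12, 2, 11][1, 0, 1]ᵀ.
Hence T = [1, 0] ⊗ [-8, 2, -5] ⊗ [0, 1, 0] + [1, 0] ⊗ [12, 2, 11] ⊗ [1, 0, 1], so rank(T) ≤ 2.
These bounds meet, so rank(T) = 2.

2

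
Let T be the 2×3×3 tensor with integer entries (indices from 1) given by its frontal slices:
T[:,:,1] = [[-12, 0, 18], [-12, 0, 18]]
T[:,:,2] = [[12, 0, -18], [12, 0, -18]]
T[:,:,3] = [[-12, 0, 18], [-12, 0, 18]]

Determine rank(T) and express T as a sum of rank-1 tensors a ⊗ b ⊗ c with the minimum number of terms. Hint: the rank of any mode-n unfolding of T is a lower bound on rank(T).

rank(T) = 1

Lower bound: T ≠ 0 (e.g. T[1,1,1] = -12), so rank(T) ≥ 1.
Upper bound: if T = a ⊗ b ⊗ c then every fibre of T is a multiple of the corresponding factor, so read the factors off the fibres through the nonzero entry T[1,1,1] = -12.
The mode-1 fibre T[:,1,1] = [-12, -12] gives a = [1, 1] (primitive direction); the mode-2 fibre T[1,:,1] = [-12, 0, 18] gives b = [2, 0, -3]; then c[k] = T[1,1,k] / (a[1]·b[1]) = [-12, 12, -12] / 2 = [-6, 6, -6].
Expanding [1, 1] ⊗ [2, 0, -3] ⊗ [-6, 6, -6] reproduces all 18 entries of T, so T = [1, 1] ⊗ [2, 0, -3] ⊗ [-6, 6, -6] and rank(T) ≤ 1.
These bounds meet, so rank(T) = 1.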